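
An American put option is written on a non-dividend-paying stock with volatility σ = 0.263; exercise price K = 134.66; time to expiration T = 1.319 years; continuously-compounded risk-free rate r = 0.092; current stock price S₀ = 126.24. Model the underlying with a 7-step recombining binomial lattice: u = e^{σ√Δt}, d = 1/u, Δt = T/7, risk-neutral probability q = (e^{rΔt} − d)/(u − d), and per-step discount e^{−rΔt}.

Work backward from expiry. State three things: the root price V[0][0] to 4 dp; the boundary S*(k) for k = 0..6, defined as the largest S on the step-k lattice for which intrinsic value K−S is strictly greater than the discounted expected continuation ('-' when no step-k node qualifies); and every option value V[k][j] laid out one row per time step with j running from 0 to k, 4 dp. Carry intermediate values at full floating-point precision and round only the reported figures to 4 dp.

price = 14.0567
boundary = - - 100.4698 112.6202 100.4698 112.6202 100.4698
tree:
14.0567
22.3303 7.6787
34.1902 13.2570 3.3210
45.0297 22.0398 6.4333 0.8590
54.6998 34.1902 12.1358 1.9333 0.0000
63.3266 45.0297 22.0398 4.3511 0.0000 0.0000
71.0226 54.6998 34.1902 9.7928 0.0000 0.0000 0.0000
77.8884 63.3266 45.0297 22.0398 0.0000 0.0000 0.0000 0.0000

Δt=0.18843  u=1.12094  d=0.89211  q=0.54791  discount=0.98281
step 7 (expiry): payoffs max(K−S,0) = 77.8884 63.3266 45.0297 22.0398 0.0000 0.0000 0.0000 0.0000
step 6: (k=6,j=0): S=63.6374, (K−S)⁺=71.0226, hold=68.7084 ⇒ V=71.0226 exercise | (k=6,j=1): S=79.9602, (K−S)⁺=54.6998, hold=52.3855 ⇒ V=54.6998 exercise | (k=6,j=2): S=100.4698, (K−S)⁺=34.1902, hold=31.8760 ⇒ V=34.1902 exercise | (k=6,j=3): S=126.2400, (K−S)⁺=8.4200, hold=9.7928 ⇒ V=9.7928 continue | (k=6,j=4): S=158.6202, (K−S)⁺=0.0000, hold=0.0000 ⇒ V=0.0000 continue | (k=6,j=5): S=199.3059, (K−S)⁺=0.0000, hold=0.0000 ⇒ V=0.0000 continue | (k=6,j=6): S=250.4273, (K−S)⁺=0.0000, hold=0.0000 ⇒ V=0.0000 continue  boundary S*=100.4698
step 5: (k=5,j=0): S=71.3334, (K−S)⁺=63.3266, hold=61.0123 ⇒ V=63.3266 exercise | (k=5,j=1): S=89.6303, (K−S)⁺=45.0297, hold=42.7155 ⇒ V=45.0297 exercise | (k=5,j=2): S=112.6202, (K−S)⁺=22.0398, hold=20.4648 ⇒ V=22.0398 exercise | (k=5,j=3): S=141.5070, (K−S)⁺=0.0000, hold=4.3511 ⇒ V=4.3511 continue | (k=5,j=4): S=177.8031, (K−S)⁺=0.0000, hold=0.0000 ⇒ V=0.0000 continue | (k=5,j=5): S=223.4091, (K−S)⁺=0.0000, hold=0.0000 ⇒ V=0.0000 continue  boundary S*=112.6202
step 4: (k=4,j=0): S=79.9602, (K−S)⁺=54.6998, hold=52.3855 ⇒ V=54.6998 exercise | (k=4,j=1): S=100.4698, (K−S)⁺=34.1902, hold=31.8760 ⇒ V=34.1902 exercise | (k=4,j=2): S=126.2400, (K−S)⁺=8.4200, hold=12.1358 ⇒ V=12.1358 continue | (k=4,j=3): S=158.6202, (K−S)⁺=0.0000, hold=1.9333 ⇒ V=1.9333 continue | (k=4,j=4): S=199.3059, (K−S)⁺=0.0000, hold=0.0000 ⇒ V=0.0000 continue  boundary S*=100.4698
step 3: (k=3,j=0): S=89.6303, (K−S)⁺=45.0297, hold=42.7155 ⇒ V=45.0297 exercise | (k=3,j=1): S=112.6202, (K−S)⁺=22.0398, hold=21.7265 ⇒ V=22.0398 exercise | (k=3,j=2): S=141.5070, (K−S)⁺=0.0000, hold=6.4333 ⇒ V=6.4333 continue | (k=3,j=3): S=177.8031, (K−S)⁺=0.0000, hold=0.8590 ⇒ V=0.8590 continue  boundary S*=112.6202
step 2: (k=2,j=0): S=100.4698, (K−S)⁺=34.1902, hold=31.8760 ⇒ V=34.1902 exercise | (k=2,j=1): S=126.2400, (K−S)⁺=8.4200, hold=13.2570 ⇒ V=13.2570 continue | (k=2,j=2): S=158.6202, (K−S)⁺=0.0000, hold=3.3210 ⇒ V=3.3210 continue  boundary S*=100.4698
step 1: (k=1,j=0): S=112.6202, (K−S)⁺=22.0398, hold=22.3303 ⇒ V=22.3303 continue | (k=1,j=1): S=141.5070, (K−S)⁺=0.0000, hold=7.6787 ⇒ V=7.6787 continue  boundary S*=-
step 0: (k=0,j=0): S=126.2400, (K−S)⁺=8.4200, hold=14.0567 ⇒ V=14.0567 continue  boundary S*=-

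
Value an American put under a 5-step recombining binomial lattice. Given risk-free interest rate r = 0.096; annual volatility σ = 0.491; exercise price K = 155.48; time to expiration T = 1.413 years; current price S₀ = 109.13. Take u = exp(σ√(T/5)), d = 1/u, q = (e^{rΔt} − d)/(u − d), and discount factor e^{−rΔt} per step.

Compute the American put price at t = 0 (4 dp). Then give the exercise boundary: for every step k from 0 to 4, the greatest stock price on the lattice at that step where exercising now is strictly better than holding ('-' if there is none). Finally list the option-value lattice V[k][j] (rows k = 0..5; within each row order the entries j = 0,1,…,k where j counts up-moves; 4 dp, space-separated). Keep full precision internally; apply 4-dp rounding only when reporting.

Δt=0.28260, u=1.29825, d=0.77027, q=0.48720, disc=e^(-rΔt)=0.97324
k=5 terminal: V=max(K-S,0) → 125.8893 105.6064 71.4206 13.8021 0.0000 0.0000
k=4: j=0 S=38.4160 intr=117.0640 cont=112.9026 V=117.0640[EX]; j=1 S=64.7483 intr=90.7317 cont=86.5703 V=90.7317[EX]; j=2 S=109.1300 intr=46.3500 cont=42.1886 V=46.3500[EX]; j=3 S=183.9331 intr=0.0000 cont=6.8883 V=6.8883[hold]; j=4 S=310.0101 intr=0.0000 cont=0.0000 V=0.0000[hold]  S*(4)=109.1300
k=3: j=0 S=49.8736 intr=105.6064 cont=101.4450 V=105.6064[EX]; j=1 S=84.0594 intr=71.4206 cont=67.2592 V=71.4206[EX]; j=2 S=141.6779 intr=13.8021 cont=26.3982 V=26.3982[hold]; j=3 S=238.7910 intr=0.0000 cont=3.4378 V=3.4378[hold]  S*(3)=84.0594
k=2: j=0 S=64.7483 intr=90.7317 cont=86.5703 V=90.7317[EX]; j=1 S=109.1300 intr=46.3500 cont=48.1612 V=48.1612[hold]; j=2 S=183.9331 intr=0.0000 cont=14.8047 V=14.8047[hold]  S*(2)=64.7483
k=1: j=0 S=84.0594 intr=71.4206 cont=68.1180 V=71.4206[EX]; j=1 S=141.6779 intr=13.8021 cont=31.0558 V=31.0558[hold]  S*(1)=84.0594
k=0: j=0 S=109.1300 intr=46.3500 cont=50.3696 V=50.3696[hold]  S*(0)=-

price = 50.3696
boundary = - 84.0594 64.7483 84.0594 109.1300
tree:
50.3696
71.4206 31.0558
90.7317 48.1612 14.8047
105.6064 71.4206 26.3982 3.4378
117.0640 90.7317 46.3500 6.8883 0.0000
125.8893 105.6064 71.4206 13.8021 0.0000 0.0000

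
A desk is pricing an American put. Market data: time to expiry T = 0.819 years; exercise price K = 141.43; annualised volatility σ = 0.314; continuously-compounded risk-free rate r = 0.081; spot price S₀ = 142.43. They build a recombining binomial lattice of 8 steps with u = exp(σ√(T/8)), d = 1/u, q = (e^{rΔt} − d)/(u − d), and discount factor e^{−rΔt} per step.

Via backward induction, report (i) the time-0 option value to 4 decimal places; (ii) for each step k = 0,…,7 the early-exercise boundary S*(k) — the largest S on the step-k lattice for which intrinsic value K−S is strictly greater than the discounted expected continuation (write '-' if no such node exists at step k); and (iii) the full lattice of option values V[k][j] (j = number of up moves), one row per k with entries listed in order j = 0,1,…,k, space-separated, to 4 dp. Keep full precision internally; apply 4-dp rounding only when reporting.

Δt=0.10237, u=1.10569, d=0.90441, q=0.51627, disc=e^(-rΔt)=0.99174
k=8 terminal: V=max(K-S,0) → 77.6711 63.4818 46.1348 24.9272 0.0000 0.0000 0.0000 0.0000 0.0000
k=7: j=0 S=70.4974 intr=70.9326 cont=69.7646 V=70.9326[EX]; j=1 S=86.1864 intr=55.2436 cont=54.0757 V=55.2436[EX]; j=2 S=105.3668 intr=36.0632 cont=34.8953 V=36.0632[EX]; j=3 S=128.8157 intr=12.6143 cont=11.9583 V=12.6143[EX]; j=4 S=157.4831 intr=0.0000 cont=0.0000 V=0.0000[hold]; j=5 S=192.5304 intr=0.0000 cont=0.0000 V=0.0000[hold]; j=6 S=235.3772 intr=0.0000 cont=0.0000 V=0.0000[hold]; j=7 S=287.7594 intr=0.0000 cont=0.0000 V=0.0000[hold]  S*(7)=128.8157
k=6: j=0 S=77.9482 intr=63.4818 cont=62.3139 V=63.4818[EX]; j=1 S=95.2952 intr=46.1348 cont=44.9668 V=46.1348[EX]; j=2 S=116.5028 intr=24.9272 cont=23.7593 V=24.9272[EX]; j=3 S=142.4300 intr=0.0000 cont=6.0514 V=6.0514[hold]; j=4 S=174.1272 intr=0.0000 cont=0.0000 V=0.0000[hold]; j=5 S=212.8785 intr=0.0000 cont=0.0000 V=0.0000[hold]; j=6 S=260.2537 intr=0.0000 cont=0.0000 V=0.0000[hold]  S*(6)=116.5028
k=5: j=0 S=86.1864 intr=55.2436 cont=54.0757 V=55.2436[EX]; j=1 S=105.3668 intr=36.0632 cont=34.8953 V=36.0632[EX]; j=2 S=128.8157 intr=12.6143 cont=15.0568 V=15.0568[hold]; j=3 S=157.4831 intr=0.0000 cont=2.9031 V=2.9031[hold]; j=4 S=192.5304 intr=0.0000 cont=0.0000 V=0.0000[hold]; j=5 S=235.3772 intr=0.0000 cont=0.0000 V=0.0000[hold]  S*(5)=105.3668
k=4: j=0 S=95.2952 intr=46.1348 cont=44.9668 V=46.1348[EX]; j=1 S=116.5028 intr=24.9272 cont=25.0099 V=25.0099[hold]; j=2 S=142.4300 intr=0.0000 cont=8.7096 V=8.7096[hold]; j=3 S=174.1272 intr=0.0000 cont=1.3927 V=1.3927[hold]; j=4 S=212.8785 intr=0.0000 cont=0.0000 V=0.0000[hold]  S*(4)=95.2952
k=3: j=0 S=105.3668 intr=36.0632 cont=34.9376 V=36.0632[EX]; j=1 S=128.8157 intr=12.6143 cont=16.4574 V=16.4574[hold]; j=2 S=157.4831 intr=0.0000 cont=4.8913 V=4.8913[hold]; j=3 S=192.5304 intr=0.0000 cont=0.6681 V=0.6681[hold]  S*(3)=105.3668
k=2: j=0 S=116.5028 intr=24.9272 cont=25.7270 V=25.7270[hold]; j=1 S=142.4300 intr=0.0000 cont=10.3995 V=10.3995[hold]; j=2 S=174.1272 intr=0.0000 cont=2.6886 V=2.6886[hold]  S*(2)=-
k=1: j=0 S=128.8157 intr=12.6143 cont=17.6667 V=17.6667[hold]; j=1 S=157.4831 intr=0.0000 cont=6.3656 V=6.3656[hold]  S*(1)=-
k=0: j=0 S=142.4300 intr=0.0000 cont=11.7345 V=11.7345[hold]  S*(0)=-

price = 11.7345
boundary = - - - 105.3668 95.2952 105.3668 116.5028 128.8157
tree:
11.7345
17.6667 6.3656
25.7270 10.3995 2.6886
36.0632 16.4574 4.8913 0.6681
46.1348 25.0099 8.7096 1.3927 0.0000
55.2436 36.0632 15.0568 2.9031 0.0000 0.0000
63.4818 46.1348 24.9272 6.0514 0.0000 0.0000 0.0000
70.9326 55.2436 36.0632 12.6143 0.0000 0.0000 0.0000 0.0000
77.6711 63.4818 46.1348 24.9272 0.0000 0.0000 0.0000 0.0000 0.0000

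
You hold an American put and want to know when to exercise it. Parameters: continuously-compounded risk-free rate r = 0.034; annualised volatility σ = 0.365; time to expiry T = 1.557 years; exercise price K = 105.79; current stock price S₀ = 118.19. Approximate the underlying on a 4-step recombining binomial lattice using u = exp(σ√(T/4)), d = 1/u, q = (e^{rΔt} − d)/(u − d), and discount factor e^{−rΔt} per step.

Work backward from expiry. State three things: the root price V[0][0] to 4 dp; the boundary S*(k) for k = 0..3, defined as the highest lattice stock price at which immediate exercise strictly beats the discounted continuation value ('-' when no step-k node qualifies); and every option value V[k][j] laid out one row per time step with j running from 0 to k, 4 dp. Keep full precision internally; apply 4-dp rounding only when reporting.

price = 12.5998
boundary = - - - 59.6876
tree:
12.5998
20.2977 4.3548
31.4929 8.3626 0.0000
46.1024 16.0589 0.0000 0.0000
58.2581 30.8381 0.0000 0.0000 0.0000

params: Δt=0.38925 u=1.25574 d=0.79634 q=0.47231 e^(-rΔt)=0.98685
t_4 payoffs: 58.2581 30.8381 0.0000 0.0000 0.0000
t_3: node(3,0) S=59.6876 payoff=46.1024 vs cont=44.7116 → 46.1024 [stop]  node(3,1) S=94.1200 payoff=11.6700 vs cont=16.0589 → 16.0589 [wait]  node(3,2) S=148.4156 payoff=0.0000 vs cont=0.0000 → 0.0000 [wait]  node(3,3) S=234.0332 payoff=0.0000 vs cont=0.0000 → 0.0000 [wait]  ⇒ S*(3)=59.6876
t_2: node(2,0) S=74.9519 payoff=30.8381 vs cont=31.4929 → 31.4929 [wait]  node(2,1) S=118.1900 payoff=0.0000 vs cont=8.3626 → 8.3626 [wait]  node(2,2) S=186.3711 payoff=0.0000 vs cont=0.0000 → 0.0000 [wait]  ⇒ S*(2)=-
t_1: node(1,0) S=94.1200 payoff=11.6700 vs cont=20.2977 → 20.2977 [wait]  node(1,1) S=148.4156 payoff=0.0000 vs cont=4.3548 → 4.3548 [wait]  ⇒ S*(1)=-
t_0: node(0,0) S=118.1900 payoff=0.0000 vs cont=12.5998 → 12.5998 [wait]  ⇒ S*(0)=-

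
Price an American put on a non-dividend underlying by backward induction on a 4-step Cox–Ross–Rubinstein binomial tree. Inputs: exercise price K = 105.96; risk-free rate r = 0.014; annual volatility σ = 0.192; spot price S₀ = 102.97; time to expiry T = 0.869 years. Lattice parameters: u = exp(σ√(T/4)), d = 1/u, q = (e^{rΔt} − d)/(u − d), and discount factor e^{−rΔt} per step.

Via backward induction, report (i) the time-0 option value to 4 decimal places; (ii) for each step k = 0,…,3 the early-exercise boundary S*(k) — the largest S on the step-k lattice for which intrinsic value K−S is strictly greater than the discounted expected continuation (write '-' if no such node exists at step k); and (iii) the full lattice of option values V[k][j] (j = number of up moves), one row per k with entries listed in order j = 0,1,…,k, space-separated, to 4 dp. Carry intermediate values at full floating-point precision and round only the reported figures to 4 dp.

price = 8.5516
boundary = - - 86.0953 94.1554
tree:
8.5516
13.3076 3.7451
19.8647 6.6904 0.7590
27.2348 11.8046 1.5064 0.0000
33.9740 19.8647 2.9900 0.0000 0.0000

params: Δt=0.21725 u=1.09362 d=0.91440 q=0.49464 e^(-rΔt)=0.99696
t_4 payoffs: 33.9740 19.8647 2.9900 0.0000 0.0000
t_3: node(3,0) S=78.7252 payoff=27.2348 vs cont=26.9130 → 27.2348 [stop]  node(3,1) S=94.1554 payoff=11.8046 vs cont=11.4828 → 11.8046 [stop]  node(3,2) S=112.6098 payoff=0.0000 vs cont=1.5064 → 1.5064 [wait]  node(3,3) S=134.6814 payoff=0.0000 vs cont=0.0000 → 0.0000 [wait]  ⇒ S*(3)=94.1554
t_2: node(2,0) S=86.0953 payoff=19.8647 vs cont=19.5429 → 19.8647 [stop]  node(2,1) S=102.9700 payoff=2.9900 vs cont=6.6904 → 6.6904 [wait]  node(2,2) S=123.1521 payoff=0.0000 vs cont=0.7590 → 0.7590 [wait]  ⇒ S*(2)=86.0953
t_1: node(1,0) S=94.1554 payoff=11.8046 vs cont=13.3076 → 13.3076 [wait]  node(1,1) S=112.6098 payoff=0.0000 vs cont=3.7451 → 3.7451 [wait]  ⇒ S*(1)=-
t_0: node(0,0) S=102.9700 payoff=2.9900 vs cont=8.5516 → 8.5516 [wait]  ⇒ S*(0)=-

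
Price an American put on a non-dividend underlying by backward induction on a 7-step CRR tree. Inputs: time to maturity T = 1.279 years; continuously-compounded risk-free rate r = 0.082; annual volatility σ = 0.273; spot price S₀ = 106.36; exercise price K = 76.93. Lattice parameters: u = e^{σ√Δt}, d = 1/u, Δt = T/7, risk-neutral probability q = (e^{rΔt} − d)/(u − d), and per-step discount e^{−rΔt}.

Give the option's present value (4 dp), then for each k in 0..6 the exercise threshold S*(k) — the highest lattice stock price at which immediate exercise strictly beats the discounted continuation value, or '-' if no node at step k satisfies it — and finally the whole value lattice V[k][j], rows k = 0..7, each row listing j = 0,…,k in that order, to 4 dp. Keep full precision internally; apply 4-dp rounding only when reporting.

Δt=0.18271  u=1.12378  d=0.88986  q=0.53539  discount=0.98513
step 7 (expiry): payoffs max(K−S,0) = 29.9383 17.5855 1.9855 0.0000 0.0000 0.0000 0.0000 0.0000
step 6: (k=6,j=0): S=52.8081, (K−S)⁺=24.1219, hold=22.9779 ⇒ V=24.1219 exercise | (k=6,j=1): S=66.6899, (K−S)⁺=10.2401, hold=9.0961 ⇒ V=10.2401 exercise | (k=6,j=2): S=84.2208, (K−S)⁺=0.0000, hold=0.9088 ⇒ V=0.9088 continue | (k=6,j=3): S=106.3600, (K−S)⁺=0.0000, hold=0.0000 ⇒ V=0.0000 continue | (k=6,j=4): S=134.3190, (K−S)⁺=0.0000, hold=0.0000 ⇒ V=0.0000 continue | (k=6,j=5): S=169.6277, (K−S)⁺=0.0000, hold=0.0000 ⇒ V=0.0000 continue | (k=6,j=6): S=214.2180, (K−S)⁺=0.0000, hold=0.0000 ⇒ V=0.0000 continue  boundary S*=66.6899
step 5: (k=5,j=0): S=59.3445, (K−S)⁺=17.5855, hold=16.4415 ⇒ V=17.5855 exercise | (k=5,j=1): S=74.9445, (K−S)⁺=1.9855, hold=5.1662 ⇒ V=5.1662 continue | (k=5,j=2): S=94.6452, (K−S)⁺=0.0000, hold=0.4159 ⇒ V=0.4159 continue | (k=5,j=3): S=119.5248, (K−S)⁺=0.0000, hold=0.0000 ⇒ V=0.0000 continue | (k=5,j=4): S=150.9444, (K−S)⁺=0.0000, hold=0.0000 ⇒ V=0.0000 continue | (k=5,j=5): S=190.6235, (K−S)⁺=0.0000, hold=0.0000 ⇒ V=0.0000 continue  boundary S*=59.3445
step 4: (k=4,j=0): S=66.6899, (K−S)⁺=10.2401, hold=10.7737 ⇒ V=10.7737 continue | (k=4,j=1): S=84.2208, (K−S)⁺=0.0000, hold=2.5840 ⇒ V=2.5840 continue | (k=4,j=2): S=106.3600, (K−S)⁺=0.0000, hold=0.1904 ⇒ V=0.1904 continue | (k=4,j=3): S=134.3190, (K−S)⁺=0.0000, hold=0.0000 ⇒ V=0.0000 continue | (k=4,j=4): S=169.6277, (K−S)⁺=0.0000, hold=0.0000 ⇒ V=0.0000 continue  boundary S*=-
step 3: (k=3,j=0): S=74.9445, (K−S)⁺=1.9855, hold=6.2940 ⇒ V=6.2940 continue | (k=3,j=1): S=94.6452, (K−S)⁺=0.0000, hold=1.2831 ⇒ V=1.2831 continue | (k=3,j=2): S=119.5248, (K−S)⁺=0.0000, hold=0.0871 ⇒ V=0.0871 continue | (k=3,j=3): S=150.9444, (K−S)⁺=0.0000, hold=0.0000 ⇒ V=0.0000 continue  boundary S*=-
step 2: (k=2,j=0): S=84.2208, (K−S)⁺=0.0000, hold=3.5575 ⇒ V=3.5575 continue | (k=2,j=1): S=106.3600, (K−S)⁺=0.0000, hold=0.6332 ⇒ V=0.6332 continue | (k=2,j=2): S=134.3190, (K−S)⁺=0.0000, hold=0.0399 ⇒ V=0.0399 continue  boundary S*=-
step 1: (k=1,j=0): S=94.6452, (K−S)⁺=0.0000, hold=1.9622 ⇒ V=1.9622 continue | (k=1,j=1): S=119.5248, (K−S)⁺=0.0000, hold=0.3109 ⇒ V=0.3109 continue  boundary S*=-
step 0: (k=0,j=0): S=106.3600, (K−S)⁺=0.0000, hold=1.0621 ⇒ V=1.0621 continue  boundary S*=-

price = 1.0621
boundary = - - - - - 59.3445 66.6899
tree:
1.0621
1.9622 0.3109
3.5575 0.6332 0.0399
6.2940 1.2831 0.0871 0.0000
10.7737 2.5840 0.1904 0.0000 0.0000
17.5855 5.1662 0.4159 0.0000 0.0000 0.0000
24.1219 10.2401 0.9088 0.0000 0.0000 0.0000 0.0000
29.9383 17.5855 1.9855 0.0000 0.0000 0.0000 0.0000 0.0000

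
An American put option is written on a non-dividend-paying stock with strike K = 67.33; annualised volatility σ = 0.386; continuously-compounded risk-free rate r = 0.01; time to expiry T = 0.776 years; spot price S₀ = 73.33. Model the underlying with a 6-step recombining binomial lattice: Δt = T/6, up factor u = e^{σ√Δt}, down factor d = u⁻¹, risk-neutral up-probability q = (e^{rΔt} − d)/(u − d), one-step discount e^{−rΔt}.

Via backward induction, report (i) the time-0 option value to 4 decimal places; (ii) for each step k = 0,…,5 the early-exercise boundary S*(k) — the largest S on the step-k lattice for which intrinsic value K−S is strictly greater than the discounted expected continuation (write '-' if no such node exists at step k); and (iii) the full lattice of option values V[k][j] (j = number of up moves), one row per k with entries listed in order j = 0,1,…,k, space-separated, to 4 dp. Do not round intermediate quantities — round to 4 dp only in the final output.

price = 6.8156
boundary = - - - - 42.0854 48.3525
tree:
6.8156
10.0159 3.2255
14.2455 5.2739 0.9245
19.4509 8.4147 1.7466 0.0000
25.2446 12.9712 3.2997 0.0000 0.0000
30.6994 18.9775 6.2338 0.0000 0.0000 0.0000
35.4472 25.2446 11.7771 0.0000 0.0000 0.0000 0.0000

Δt=0.12933  u=1.14891  d=0.87039  q=0.47000  discount=0.99871
step 6 (expiry): payoffs max(K−S,0) = 35.4472 25.2446 11.7771 0.0000 0.0000 0.0000 0.0000
step 5: (k=5,j=0): S=36.6306, (K−S)⁺=30.6994, hold=30.6123 ⇒ V=30.6994 exercise | (k=5,j=1): S=48.3525, (K−S)⁺=18.9775, hold=18.8904 ⇒ V=18.9775 exercise | (k=5,j=2): S=63.8255, (K−S)⁺=3.5045, hold=6.2338 ⇒ V=6.2338 continue | (k=5,j=3): S=84.2498, (K−S)⁺=0.0000, hold=0.0000 ⇒ V=0.0000 continue | (k=5,j=4): S=111.2100, (K−S)⁺=0.0000, hold=0.0000 ⇒ V=0.0000 continue | (k=5,j=5): S=146.7976, (K−S)⁺=0.0000, hold=0.0000 ⇒ V=0.0000 continue  boundary S*=48.3525
step 4: (k=4,j=0): S=42.0854, (K−S)⁺=25.2446, hold=25.1575 ⇒ V=25.2446 exercise | (k=4,j=1): S=55.5529, (K−S)⁺=11.7771, hold=12.9712 ⇒ V=12.9712 continue | (k=4,j=2): S=73.3300, (K−S)⁺=0.0000, hold=3.2997 ⇒ V=3.2997 continue | (k=4,j=3): S=96.7958, (K−S)⁺=0.0000, hold=0.0000 ⇒ V=0.0000 continue | (k=4,j=4): S=127.7708, (K−S)⁺=0.0000, hold=0.0000 ⇒ V=0.0000 continue  boundary S*=42.0854
step 3: (k=3,j=0): S=48.3525, (K−S)⁺=18.9775, hold=19.4509 ⇒ V=19.4509 continue | (k=3,j=1): S=63.8255, (K−S)⁺=3.5045, hold=8.4147 ⇒ V=8.4147 continue | (k=3,j=2): S=84.2498, (K−S)⁺=0.0000, hold=1.7466 ⇒ V=1.7466 continue | (k=3,j=3): S=111.2100, (K−S)⁺=0.0000, hold=0.0000 ⇒ V=0.0000 continue  boundary S*=-
step 2: (k=2,j=0): S=55.5529, (K−S)⁺=11.7771, hold=14.2455 ⇒ V=14.2455 continue | (k=2,j=1): S=73.3300, (K−S)⁺=0.0000, hold=5.2739 ⇒ V=5.2739 continue | (k=2,j=2): S=96.7958, (K−S)⁺=0.0000, hold=0.9245 ⇒ V=0.9245 continue  boundary S*=-
step 1: (k=1,j=0): S=63.8255, (K−S)⁺=3.5045, hold=10.0159 ⇒ V=10.0159 continue | (k=1,j=1): S=84.2498, (K−S)⁺=0.0000, hold=3.2255 ⇒ V=3.2255 continue  boundary S*=-
step 0: (k=0,j=0): S=73.3300, (K−S)⁺=0.0000, hold=6.8156 ⇒ V=6.8156 continue  boundary S*=-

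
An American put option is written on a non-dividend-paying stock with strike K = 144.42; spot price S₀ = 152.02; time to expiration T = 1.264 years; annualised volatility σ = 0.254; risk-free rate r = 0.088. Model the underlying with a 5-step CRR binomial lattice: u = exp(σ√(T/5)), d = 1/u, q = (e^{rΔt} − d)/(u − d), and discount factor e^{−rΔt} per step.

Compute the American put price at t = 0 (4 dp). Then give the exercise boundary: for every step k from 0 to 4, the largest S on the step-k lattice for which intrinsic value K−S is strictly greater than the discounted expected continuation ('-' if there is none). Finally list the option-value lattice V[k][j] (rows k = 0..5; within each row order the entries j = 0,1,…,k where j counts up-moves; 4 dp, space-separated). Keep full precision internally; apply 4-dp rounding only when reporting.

Δt=0.25280  u=1.13622  d=0.88011  q=0.55595  discount=0.97800
step 5 (expiry): payoffs max(K−S,0) = 64.1444 40.7840 10.6258 0.0000 0.0000 0.0000
step 4: (k=4,j=0): S=91.2110, (K−S)⁺=53.2090, hold=50.0317 ⇒ V=53.2090 exercise | (k=4,j=1): S=117.7535, (K−S)⁺=26.6665, hold=23.4891 ⇒ V=26.6665 exercise | (k=4,j=2): S=152.0200, (K−S)⁺=0.0000, hold=4.6146 ⇒ V=4.6146 continue | (k=4,j=3): S=196.2581, (K−S)⁺=0.0000, hold=0.0000 ⇒ V=0.0000 continue | (k=4,j=4): S=253.3695, (K−S)⁺=0.0000, hold=0.0000 ⇒ V=0.0000 continue  boundary S*=117.7535
step 3: (k=3,j=0): S=103.6360, (K−S)⁺=40.7840, hold=37.6067 ⇒ V=40.7840 exercise | (k=3,j=1): S=133.7942, (K−S)⁺=10.6258, hold=14.0897 ⇒ V=14.0897 continue | (k=3,j=2): S=172.7286, (K−S)⁺=0.0000, hold=2.0040 ⇒ V=2.0040 continue | (k=3,j=3): S=222.9929, (K−S)⁺=0.0000, hold=0.0000 ⇒ V=0.0000 continue  boundary S*=103.6360
step 2: (k=2,j=0): S=117.7535, (K−S)⁺=26.6665, hold=25.3725 ⇒ V=26.6665 exercise | (k=2,j=1): S=152.0200, (K−S)⁺=0.0000, hold=7.2085 ⇒ V=7.2085 continue | (k=2,j=2): S=196.2581, (K−S)⁺=0.0000, hold=0.8703 ⇒ V=0.8703 continue  boundary S*=117.7535
step 1: (k=1,j=0): S=133.7942, (K−S)⁺=10.6258, hold=15.5001 ⇒ V=15.5001 continue | (k=1,j=1): S=172.7286, (K−S)⁺=0.0000, hold=3.6037 ⇒ V=3.6037 continue  boundary S*=-
step 0: (k=0,j=0): S=152.0200, (K−S)⁺=0.0000, hold=8.6908 ⇒ V=8.6908 continue  boundary S*=-

price = 8.6908
boundary = - - 117.7535 103.6360 117.7535
tree:
8.6908
15.5001 3.6037
26.6665 7.2085 0.8703
40.7840 14.0897 2.0040 0.0000
53.2090 26.6665 4.6146 0.0000 0.0000
64.1444 40.7840 10.6258 0.0000 0.0000 0.0000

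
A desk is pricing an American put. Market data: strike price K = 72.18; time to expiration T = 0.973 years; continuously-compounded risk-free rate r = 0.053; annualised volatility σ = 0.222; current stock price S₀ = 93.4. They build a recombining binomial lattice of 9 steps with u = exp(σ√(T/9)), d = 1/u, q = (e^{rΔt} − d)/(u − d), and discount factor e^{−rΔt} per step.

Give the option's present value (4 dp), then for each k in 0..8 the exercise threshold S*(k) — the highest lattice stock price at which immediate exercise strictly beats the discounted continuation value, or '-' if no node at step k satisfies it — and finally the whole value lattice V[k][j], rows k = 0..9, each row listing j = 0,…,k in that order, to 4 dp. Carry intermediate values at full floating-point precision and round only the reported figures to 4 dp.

price = 0.6395
boundary = - - - - - - 60.2755 56.0325 60.2755
tree:
0.6395
1.1104 0.2139
1.8914 0.4048 0.0407
3.1484 0.7570 0.0856 0.0000
5.0949 1.3941 0.1797 0.0000 0.0000
7.9607 2.5172 0.3774 0.0000 0.0000 0.0000
11.9045 4.4239 0.7925 0.0000 0.0000 0.0000 0.0000
16.1475 7.4795 1.6643 0.0000 0.0000 0.0000 0.0000 0.0000
20.0918 11.9045 3.4952 0.0000 0.0000 0.0000 0.0000 0.0000 0.0000
23.7585 16.1475 7.3401 0.0000 0.0000 0.0000 0.0000 0.0000 0.0000 0.0000

Δt=0.10811  u=1.07572  d=0.92961  q=0.52109  discount=0.99429
step 9 (expiry): payoffs max(K−S,0) = 23.7585 16.1475 7.3401 0.0000 0.0000 0.0000 0.0000 0.0000 0.0000 0.0000
step 8: (k=8,j=0): S=52.0882, (K−S)⁺=20.0918, hold=19.6794 ⇒ V=20.0918 exercise | (k=8,j=1): S=60.2755, (K−S)⁺=11.9045, hold=11.4921 ⇒ V=11.9045 exercise | (k=8,j=2): S=69.7498, (K−S)⁺=2.4302, hold=3.4952 ⇒ V=3.4952 continue | (k=8,j=3): S=80.7133, (K−S)⁺=0.0000, hold=0.0000 ⇒ V=0.0000 continue | (k=8,j=4): S=93.4000, (K−S)⁺=0.0000, hold=0.0000 ⇒ V=0.0000 continue | (k=8,j=5): S=108.0809, (K−S)⁺=0.0000, hold=0.0000 ⇒ V=0.0000 continue | (k=8,j=6): S=125.0693, (K−S)⁺=0.0000, hold=0.0000 ⇒ V=0.0000 continue | (k=8,j=7): S=144.7280, (K−S)⁺=0.0000, hold=0.0000 ⇒ V=0.0000 continue | (k=8,j=8): S=167.4768, (K−S)⁺=0.0000, hold=0.0000 ⇒ V=0.0000 continue  boundary S*=60.2755
step 7: (k=7,j=0): S=56.0325, (K−S)⁺=16.1475, hold=15.7351 ⇒ V=16.1475 exercise | (k=7,j=1): S=64.8399, (K−S)⁺=7.3401, hold=7.4795 ⇒ V=7.4795 continue | (k=7,j=2): S=75.0316, (K−S)⁺=0.0000, hold=1.6643 ⇒ V=1.6643 continue | (k=7,j=3): S=86.8252, (K−S)⁺=0.0000, hold=0.0000 ⇒ V=0.0000 continue | (k=7,j=4): S=100.4726, (K−S)⁺=0.0000, hold=0.0000 ⇒ V=0.0000 continue | (k=7,j=5): S=116.2652, (K−S)⁺=0.0000, hold=0.0000 ⇒ V=0.0000 continue | (k=7,j=6): S=134.5401, (K−S)⁺=0.0000, hold=0.0000 ⇒ V=0.0000 continue | (k=7,j=7): S=155.6875, (K−S)⁺=0.0000, hold=0.0000 ⇒ V=0.0000 continue  boundary S*=56.0325
step 6: (k=6,j=0): S=60.2755, (K−S)⁺=11.9045, hold=11.5643 ⇒ V=11.9045 exercise | (k=6,j=1): S=69.7498, (K−S)⁺=2.4302, hold=4.4239 ⇒ V=4.4239 continue | (k=6,j=2): S=80.7133, (K−S)⁺=0.0000, hold=0.7925 ⇒ V=0.7925 continue | (k=6,j=3): S=93.4000, (K−S)⁺=0.0000, hold=0.0000 ⇒ V=0.0000 continue | (k=6,j=4): S=108.0809, (K−S)⁺=0.0000, hold=0.0000 ⇒ V=0.0000 continue | (k=6,j=5): S=125.0693, (K−S)⁺=0.0000, hold=0.0000 ⇒ V=0.0000 continue | (k=6,j=6): S=144.7280, (K−S)⁺=0.0000, hold=0.0000 ⇒ V=0.0000 continue  boundary S*=60.2755
step 5: (k=5,j=0): S=64.8399, (K−S)⁺=7.3401, hold=7.9607 ⇒ V=7.9607 continue | (k=5,j=1): S=75.0316, (K−S)⁺=0.0000, hold=2.5172 ⇒ V=2.5172 continue | (k=5,j=2): S=86.8252, (K−S)⁺=0.0000, hold=0.3774 ⇒ V=0.3774 continue | (k=5,j=3): S=100.4726, (K−S)⁺=0.0000, hold=0.0000 ⇒ V=0.0000 continue | (k=5,j=4): S=116.2652, (K−S)⁺=0.0000, hold=0.0000 ⇒ V=0.0000 continue | (k=5,j=5): S=134.5401, (K−S)⁺=0.0000, hold=0.0000 ⇒ V=0.0000 continue  boundary S*=-
step 4: (k=4,j=0): S=69.7498, (K−S)⁺=2.4302, hold=5.0949 ⇒ V=5.0949 continue | (k=4,j=1): S=80.7133, (K−S)⁺=0.0000, hold=1.3941 ⇒ V=1.3941 continue | (k=4,j=2): S=93.4000, (K−S)⁺=0.0000, hold=0.1797 ⇒ V=0.1797 continue | (k=4,j=3): S=108.0809, (K−S)⁺=0.0000, hold=0.0000 ⇒ V=0.0000 continue | (k=4,j=4): S=125.0693, (K−S)⁺=0.0000, hold=0.0000 ⇒ V=0.0000 continue  boundary S*=-
step 3: (k=3,j=0): S=75.0316, (K−S)⁺=0.0000, hold=3.1484 ⇒ V=3.1484 continue | (k=3,j=1): S=86.8252, (K−S)⁺=0.0000, hold=0.7570 ⇒ V=0.7570 continue | (k=3,j=2): S=100.4726, (K−S)⁺=0.0000, hold=0.0856 ⇒ V=0.0856 continue | (k=3,j=3): S=116.2652, (K−S)⁺=0.0000, hold=0.0000 ⇒ V=0.0000 continue  boundary S*=-
step 2: (k=2,j=0): S=80.7133, (K−S)⁺=0.0000, hold=1.8914 ⇒ V=1.8914 continue | (k=2,j=1): S=93.4000, (K−S)⁺=0.0000, hold=0.4048 ⇒ V=0.4048 continue | (k=2,j=2): S=108.0809, (K−S)⁺=0.0000, hold=0.0407 ⇒ V=0.0407 continue  boundary S*=-
step 1: (k=1,j=0): S=86.8252, (K−S)⁺=0.0000, hold=1.1104 ⇒ V=1.1104 continue | (k=1,j=1): S=100.4726, (K−S)⁺=0.0000, hold=0.2139 ⇒ V=0.2139 continue  boundary S*=-
step 0: (k=0,j=0): S=93.4000, (K−S)⁺=0.0000, hold=0.6395 ⇒ V=0.6395 continue  boundary S*=-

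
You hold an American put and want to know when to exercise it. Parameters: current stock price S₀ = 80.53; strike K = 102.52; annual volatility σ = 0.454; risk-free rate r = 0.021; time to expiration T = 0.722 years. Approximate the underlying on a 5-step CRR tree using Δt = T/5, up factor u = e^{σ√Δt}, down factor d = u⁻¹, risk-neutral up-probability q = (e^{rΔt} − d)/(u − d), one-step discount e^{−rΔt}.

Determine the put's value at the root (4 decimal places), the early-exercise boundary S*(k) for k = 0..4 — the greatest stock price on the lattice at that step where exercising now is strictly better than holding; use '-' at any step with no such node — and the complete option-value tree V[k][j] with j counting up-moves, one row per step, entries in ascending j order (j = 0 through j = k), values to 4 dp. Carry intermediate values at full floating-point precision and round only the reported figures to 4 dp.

price = 26.8725
boundary = - - 57.0307 67.7693 80.5300
tree:
26.8725
35.7136 16.9056
45.4893 24.7324 8.0374
54.5263 34.7507 13.4013 1.9368
62.1313 45.4893 21.9900 3.6361 0.0000
68.5312 54.5263 34.7507 6.8266 0.0000 0.0000

Δt=0.14440, u=1.18830, d=0.84154, q=0.46574, disc=e^(-rΔt)=0.99697
k=5 terminal: V=max(K-S,0) → 68.5312 54.5263 34.7507 6.8266 0.0000 0.0000
k=4: j=0 S=40.3887 intr=62.1313 cont=61.8209 V=62.1313[EX]; j=1 S=57.0307 intr=45.4893 cont=45.1789 V=45.4893[EX]; j=2 S=80.5300 intr=21.9900 cont=21.6796 V=21.9900[EX]; j=3 S=113.7121 intr=0.0000 cont=3.6361 V=3.6361[hold]; j=4 S=160.5668 intr=0.0000 cont=0.0000 V=0.0000[hold]  S*(4)=80.5300
k=3: j=0 S=47.9937 intr=54.5263 cont=54.2159 V=54.5263[EX]; j=1 S=67.7693 intr=34.7507 cont=34.4403 V=34.7507[EX]; j=2 S=95.6934 intr=6.8266 cont=13.4013 V=13.4013[hold]; j=3 S=135.1236 intr=0.0000 cont=1.9368 V=1.9368[hold]  S*(3)=67.7693
k=2: j=0 S=57.0307 intr=45.4893 cont=45.1789 V=45.4893[EX]; j=1 S=80.5300 intr=21.9900 cont=24.7324 V=24.7324[hold]; j=2 S=113.7121 intr=0.0000 cont=8.0374 V=8.0374[hold]  S*(2)=57.0307
k=1: j=0 S=67.7693 intr=34.7507 cont=35.7136 V=35.7136[hold]; j=1 S=95.6934 intr=6.8266 cont=16.9056 V=16.9056[hold]  S*(1)=-
k=0: j=0 S=80.5300 intr=21.9900 cont=26.8725 V=26.8725[hold]  S*(0)=-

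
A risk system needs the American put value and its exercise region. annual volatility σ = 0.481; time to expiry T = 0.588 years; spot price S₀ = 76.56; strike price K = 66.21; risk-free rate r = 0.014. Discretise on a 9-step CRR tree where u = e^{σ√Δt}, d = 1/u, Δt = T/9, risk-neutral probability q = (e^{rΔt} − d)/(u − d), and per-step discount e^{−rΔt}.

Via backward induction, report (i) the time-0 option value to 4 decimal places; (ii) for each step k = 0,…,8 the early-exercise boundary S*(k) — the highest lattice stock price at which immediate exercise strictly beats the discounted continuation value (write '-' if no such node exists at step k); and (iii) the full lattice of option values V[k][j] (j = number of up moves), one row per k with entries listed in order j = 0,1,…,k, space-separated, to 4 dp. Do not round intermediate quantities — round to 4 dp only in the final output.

price = 5.7376
boundary = - - - - - 41.4028 36.6130 41.4028 46.8192
tree:
5.7376
8.1824 3.0249
11.3624 4.6554 1.2143
15.2982 6.9996 2.0527 0.2826
19.8762 10.2274 3.4170 0.5367 0.0000
24.8072 14.4211 5.5751 1.0194 0.0000 0.0000
29.5970 19.4457 8.8510 1.9361 0.0000 0.0000 0.0000
33.8327 24.8072 13.5101 3.6774 0.0000 0.0000 0.0000 0.0000
37.5784 29.5970 19.3908 6.9845 0.0000 0.0000 0.0000 0.0000 0.0000
40.8907 33.8327 24.8072 13.2658 0.0000 0.0000 0.0000 0.0000 0.0000 0.0000

Δt=0.06533  u=1.13082  d=0.88431  q=0.47301  discount=0.99909
step 9 (expiry): payoffs max(K−S,0) = 40.8907 33.8327 24.8072 13.2658 0.0000 0.0000 0.0000 0.0000 0.0000 0.0000
step 8: (k=8,j=0): S=28.6316, (K−S)⁺=37.5784, hold=37.5179 ⇒ V=37.5784 exercise | (k=8,j=1): S=36.6130, (K−S)⁺=29.5970, hold=29.5365 ⇒ V=29.5970 exercise | (k=8,j=2): S=46.8192, (K−S)⁺=19.3908, hold=19.3303 ⇒ V=19.3908 exercise | (k=8,j=3): S=59.8705, (K−S)⁺=6.3395, hold=6.9845 ⇒ V=6.9845 continue | (k=8,j=4): S=76.5600, (K−S)⁺=0.0000, hold=0.0000 ⇒ V=0.0000 continue | (k=8,j=5): S=97.9019, (K−S)⁺=0.0000, hold=0.0000 ⇒ V=0.0000 continue | (k=8,j=6): S=125.1930, (K−S)⁺=0.0000, hold=0.0000 ⇒ V=0.0000 continue | (k=8,j=7): S=160.0918, (K−S)⁺=0.0000, hold=0.0000 ⇒ V=0.0000 continue | (k=8,j=8): S=204.7190, (K−S)⁺=0.0000, hold=0.0000 ⇒ V=0.0000 continue  boundary S*=46.8192
step 7: (k=7,j=0): S=32.3773, (K−S)⁺=33.8327, hold=33.7722 ⇒ V=33.8327 exercise | (k=7,j=1): S=41.4028, (K−S)⁺=24.8072, hold=24.7467 ⇒ V=24.8072 exercise | (k=7,j=2): S=52.9442, (K−S)⁺=13.2658, hold=13.5101 ⇒ V=13.5101 continue | (k=7,j=3): S=67.7029, (K−S)⁺=0.0000, hold=3.6774 ⇒ V=3.6774 continue | (k=7,j=4): S=86.5758, (K−S)⁺=0.0000, hold=0.0000 ⇒ V=0.0000 continue | (k=7,j=5): S=110.7097, (K−S)⁺=0.0000, hold=0.0000 ⇒ V=0.0000 continue | (k=7,j=6): S=141.5711, (K−S)⁺=0.0000, hold=0.0000 ⇒ V=0.0000 continue | (k=7,j=7): S=181.0355, (K−S)⁺=0.0000, hold=0.0000 ⇒ V=0.0000 continue  boundary S*=41.4028
step 6: (k=6,j=0): S=36.6130, (K−S)⁺=29.5970, hold=29.5365 ⇒ V=29.5970 exercise | (k=6,j=1): S=46.8192, (K−S)⁺=19.3908, hold=19.4457 ⇒ V=19.4457 continue | (k=6,j=2): S=59.8705, (K−S)⁺=6.3395, hold=8.8510 ⇒ V=8.8510 continue | (k=6,j=3): S=76.5600, (K−S)⁺=0.0000, hold=1.9361 ⇒ V=1.9361 continue | (k=6,j=4): S=97.9019, (K−S)⁺=0.0000, hold=0.0000 ⇒ V=0.0000 continue | (k=6,j=5): S=125.1930, (K−S)⁺=0.0000, hold=0.0000 ⇒ V=0.0000 continue | (k=6,j=6): S=160.0918, (K−S)⁺=0.0000, hold=0.0000 ⇒ V=0.0000 continue  boundary S*=36.6130
step 5: (k=5,j=0): S=41.4028, (K−S)⁺=24.8072, hold=24.7727 ⇒ V=24.8072 exercise | (k=5,j=1): S=52.9442, (K−S)⁺=13.2658, hold=14.4211 ⇒ V=14.4211 continue | (k=5,j=2): S=67.7029, (K−S)⁺=0.0000, hold=5.5751 ⇒ V=5.5751 continue | (k=5,j=3): S=86.5758, (K−S)⁺=0.0000, hold=1.0194 ⇒ V=1.0194 continue | (k=5,j=4): S=110.7097, (K−S)⁺=0.0000, hold=0.0000 ⇒ V=0.0000 continue | (k=5,j=5): S=141.5711, (K−S)⁺=0.0000, hold=0.0000 ⇒ V=0.0000 continue  boundary S*=41.4028
step 4: (k=4,j=0): S=46.8192, (K−S)⁺=19.3908, hold=19.8762 ⇒ V=19.8762 continue | (k=4,j=1): S=59.8705, (K−S)⁺=6.3395, hold=10.2274 ⇒ V=10.2274 continue | (k=4,j=2): S=76.5600, (K−S)⁺=0.0000, hold=3.4170 ⇒ V=3.4170 continue | (k=4,j=3): S=97.9019, (K−S)⁺=0.0000, hold=0.5367 ⇒ V=0.5367 continue | (k=4,j=4): S=125.1930, (K−S)⁺=0.0000, hold=0.0000 ⇒ V=0.0000 continue  boundary S*=-
step 3: (k=3,j=0): S=52.9442, (K−S)⁺=13.2658, hold=15.2982 ⇒ V=15.2982 continue | (k=3,j=1): S=67.7029, (K−S)⁺=0.0000, hold=6.9996 ⇒ V=6.9996 continue | (k=3,j=2): S=86.5758, (K−S)⁺=0.0000, hold=2.0527 ⇒ V=2.0527 continue | (k=3,j=3): S=110.7097, (K−S)⁺=0.0000, hold=0.2826 ⇒ V=0.2826 continue  boundary S*=-
step 2: (k=2,j=0): S=59.8705, (K−S)⁺=6.3395, hold=11.3624 ⇒ V=11.3624 continue | (k=2,j=1): S=76.5600, (K−S)⁺=0.0000, hold=4.6554 ⇒ V=4.6554 continue | (k=2,j=2): S=97.9019, (K−S)⁺=0.0000, hold=1.2143 ⇒ V=1.2143 continue  boundary S*=-
step 1: (k=1,j=0): S=67.7029, (K−S)⁺=0.0000, hold=8.1824 ⇒ V=8.1824 continue | (k=1,j=1): S=86.5758, (K−S)⁺=0.0000, hold=3.0249 ⇒ V=3.0249 continue  boundary S*=-
step 0: (k=0,j=0): S=76.5600, (K−S)⁺=0.0000, hold=5.7376 ⇒ V=5.7376 continue  boundary S*=-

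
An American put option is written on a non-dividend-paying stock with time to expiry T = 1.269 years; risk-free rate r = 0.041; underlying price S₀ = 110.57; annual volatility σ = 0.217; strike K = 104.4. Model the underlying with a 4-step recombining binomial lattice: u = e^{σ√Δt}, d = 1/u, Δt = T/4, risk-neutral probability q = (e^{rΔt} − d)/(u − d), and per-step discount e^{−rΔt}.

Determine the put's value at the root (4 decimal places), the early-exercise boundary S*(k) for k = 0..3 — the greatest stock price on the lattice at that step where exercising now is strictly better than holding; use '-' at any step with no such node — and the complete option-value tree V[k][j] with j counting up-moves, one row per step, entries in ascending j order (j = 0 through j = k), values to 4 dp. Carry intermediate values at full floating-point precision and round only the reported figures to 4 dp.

params: Δt=0.31725 u=1.13001 d=0.88495 q=0.52291 e^(-rΔt)=0.98708
t_4 payoffs: 36.5874 17.8088 0.0000 0.0000 0.0000
t_3: node(3,0) S=76.6288 payoff=27.7712 vs cont=26.4220 → 27.7712 [stop]  node(3,1) S=97.8488 payoff=6.5512 vs cont=8.3867 → 8.3867 [wait]  node(3,2) S=124.9450 payoff=0.0000 vs cont=0.0000 → 0.0000 [wait]  node(3,3) S=159.5447 payoff=0.0000 vs cont=0.0000 → 0.0000 [wait]  ⇒ S*(3)=76.6288
t_2: node(2,0) S=86.5912 payoff=17.8088 vs cont=17.4070 → 17.8088 [stop]  node(2,1) S=110.5700 payoff=0.0000 vs cont=3.9495 → 3.9495 [wait]  node(2,2) S=141.1890 payoff=0.0000 vs cont=0.0000 → 0.0000 [wait]  ⇒ S*(2)=86.5912
t_1: node(1,0) S=97.8488 payoff=6.5512 vs cont=10.4252 → 10.4252 [wait]  node(1,1) S=124.9450 payoff=0.0000 vs cont=1.8599 → 1.8599 [wait]  ⇒ S*(1)=-
t_0: node(0,0) S=110.5700 payoff=0.0000 vs cont=5.8695 → 5.8695 [wait]  ⇒ S*(0)=-

price = 5.8695
boundary = - - 86.5912 76.6288
tree:
5.8695
10.4252 1.8599
17.8088 3.9495 0.0000
27.7712 8.3867 0.0000 0.0000
36.5874 17.8088 0.0000 0.0000 0.0000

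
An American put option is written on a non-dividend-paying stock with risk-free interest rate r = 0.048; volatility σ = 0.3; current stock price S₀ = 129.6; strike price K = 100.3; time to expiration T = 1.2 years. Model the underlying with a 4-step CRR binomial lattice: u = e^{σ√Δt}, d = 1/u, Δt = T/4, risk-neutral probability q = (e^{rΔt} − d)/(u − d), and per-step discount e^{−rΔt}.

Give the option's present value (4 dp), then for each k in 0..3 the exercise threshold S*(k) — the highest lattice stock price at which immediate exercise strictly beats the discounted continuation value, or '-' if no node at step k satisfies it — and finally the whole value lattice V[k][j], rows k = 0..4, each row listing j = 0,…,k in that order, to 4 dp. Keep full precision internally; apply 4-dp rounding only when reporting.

price = 3.7104
boundary = - - - 79.1625
tree:
3.7104
6.7400 0.8233
12.0565 1.6803 0.0000
21.1375 3.4296 0.0000 0.0000
33.1328 7.0001 0.0000 0.0000 0.0000

Δt=0.30000, u=1.17859, d=0.84847, q=0.50295, disc=e^(-rΔt)=0.98570
k=4 terminal: V=max(K-S,0) → 33.1328 7.0001 0.0000 0.0000 0.0000
k=3: j=0 S=79.1625 intr=21.1375 cont=19.7035 V=21.1375[EX]; j=1 S=109.9621 intr=0.0000 cont=3.4296 V=3.4296[hold]; j=2 S=152.7450 intr=0.0000 cont=0.0000 V=0.0000[hold]; j=3 S=212.1732 intr=0.0000 cont=0.0000 V=0.0000[hold]  S*(3)=79.1625
k=2: j=0 S=93.2999 intr=7.0001 cont=12.0565 V=12.0565[hold]; j=1 S=129.6000 intr=0.0000 cont=1.6803 V=1.6803[hold]; j=2 S=180.0233 intr=0.0000 cont=0.0000 V=0.0000[hold]  S*(2)=-
k=1: j=0 S=109.9621 intr=0.0000 cont=6.7400 V=6.7400[hold]; j=1 S=152.7450 intr=0.0000 cont=0.8233 V=0.8233[hold]  S*(1)=-
k=0: j=0 S=129.6000 intr=0.0000 cont=3.7104 V=3.7104[hold]  S*(0)=-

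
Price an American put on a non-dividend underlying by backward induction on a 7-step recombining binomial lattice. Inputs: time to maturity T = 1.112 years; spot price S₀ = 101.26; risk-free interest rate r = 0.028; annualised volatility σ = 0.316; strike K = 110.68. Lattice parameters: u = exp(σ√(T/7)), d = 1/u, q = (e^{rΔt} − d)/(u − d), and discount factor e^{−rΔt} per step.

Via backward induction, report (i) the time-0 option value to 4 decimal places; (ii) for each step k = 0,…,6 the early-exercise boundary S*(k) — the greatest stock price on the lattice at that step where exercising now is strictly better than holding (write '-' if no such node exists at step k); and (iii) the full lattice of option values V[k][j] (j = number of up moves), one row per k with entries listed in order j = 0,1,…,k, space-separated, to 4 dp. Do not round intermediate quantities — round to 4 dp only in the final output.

Δt=0.15886  u=1.13422  d=0.88166  q=0.48621  discount=0.99556
step 7 (expiry): payoffs max(K−S,0) = 68.7477 56.7357 41.2827 21.4030 0.0000 0.0000 0.0000 0.0000
step 6: (k=6,j=0): S=47.5606, (K−S)⁺=63.1194, hold=62.6282 ⇒ V=63.1194 exercise | (k=6,j=1): S=61.1849, (K−S)⁺=49.4951, hold=49.0039 ⇒ V=49.4951 exercise | (k=6,j=2): S=78.7120, (K−S)⁺=31.9680, hold=31.4768 ⇒ V=31.9680 exercise | (k=6,j=3): S=101.2600, (K−S)⁺=9.4200, hold=10.9480 ⇒ V=10.9480 continue | (k=6,j=4): S=130.2671, (K−S)⁺=0.0000, hold=0.0000 ⇒ V=0.0000 continue | (k=6,j=5): S=167.5836, (K−S)⁺=0.0000, hold=0.0000 ⇒ V=0.0000 continue | (k=6,j=6): S=215.5899, (K−S)⁺=0.0000, hold=0.0000 ⇒ V=0.0000 continue  boundary S*=78.7120
step 5: (k=5,j=0): S=53.9443, (K−S)⁺=56.7357, hold=56.2445 ⇒ V=56.7357 exercise | (k=5,j=1): S=69.3973, (K−S)⁺=41.2827, hold=40.7915 ⇒ V=41.2827 exercise | (k=5,j=2): S=89.2770, (K−S)⁺=21.4030, hold=21.6514 ⇒ V=21.6514 continue | (k=5,j=3): S=114.8514, (K−S)⁺=0.0000, hold=5.6000 ⇒ V=5.6000 continue | (k=5,j=4): S=147.7519, (K−S)⁺=0.0000, hold=0.0000 ⇒ V=0.0000 continue | (k=5,j=5): S=190.0772, (K−S)⁺=0.0000, hold=0.0000 ⇒ V=0.0000 continue  boundary S*=69.3973
step 4: (k=4,j=0): S=61.1849, (K−S)⁺=49.4951, hold=49.0039 ⇒ V=49.4951 exercise | (k=4,j=1): S=78.7120, (K−S)⁺=31.9680, hold=31.5970 ⇒ V=31.9680 exercise | (k=4,j=2): S=101.2600, (K−S)⁺=9.4200, hold=13.7857 ⇒ V=13.7857 continue | (k=4,j=3): S=130.2671, (K−S)⁺=0.0000, hold=2.8645 ⇒ V=2.8645 continue | (k=4,j=4): S=167.5836, (K−S)⁺=0.0000, hold=0.0000 ⇒ V=0.0000 continue  boundary S*=78.7120
step 3: (k=3,j=0): S=69.3973, (K−S)⁺=41.2827, hold=40.7915 ⇒ V=41.2827 exercise | (k=3,j=1): S=89.2770, (K−S)⁺=21.4030, hold=23.0250 ⇒ V=23.0250 continue | (k=3,j=2): S=114.8514, (K−S)⁺=0.0000, hold=8.4381 ⇒ V=8.4381 continue | (k=3,j=3): S=147.7519, (K−S)⁺=0.0000, hold=1.4652 ⇒ V=1.4652 continue  boundary S*=69.3973
step 2: (k=2,j=0): S=78.7120, (K−S)⁺=31.9680, hold=32.2619 ⇒ V=32.2619 continue | (k=2,j=1): S=101.2600, (K−S)⁺=9.4200, hold=15.8621 ⇒ V=15.8621 continue | (k=2,j=2): S=130.2671, (K−S)⁺=0.0000, hold=5.0255 ⇒ V=5.0255 continue  boundary S*=-
step 1: (k=1,j=0): S=89.2770, (K−S)⁺=21.4030, hold=24.1804 ⇒ V=24.1804 continue | (k=1,j=1): S=114.8514, (K−S)⁺=0.0000, hold=10.5462 ⇒ V=10.5462 continue  boundary S*=-
step 0: (k=0,j=0): S=101.2600, (K−S)⁺=9.4200, hold=17.4735 ⇒ V=17.4735 continue  boundary S*=-

price = 17.4735
boundary = - - - 69.3973 78.7120 69.3973 78.7120
tree:
17.4735
24.1804 10.5462
32.2619 15.8621 5.0255
41.2827 23.0250 8.4381 1.4652
49.4951 31.9680 13.7857 2.8645 0.0000
56.7357 41.2827 21.6514 5.6000 0.0000 0.0000
63.1194 49.4951 31.9680 10.9480 0.0000 0.0000 0.0000
68.7477 56.7357 41.2827 21.4030 0.0000 0.0000 0.0000 0.0000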